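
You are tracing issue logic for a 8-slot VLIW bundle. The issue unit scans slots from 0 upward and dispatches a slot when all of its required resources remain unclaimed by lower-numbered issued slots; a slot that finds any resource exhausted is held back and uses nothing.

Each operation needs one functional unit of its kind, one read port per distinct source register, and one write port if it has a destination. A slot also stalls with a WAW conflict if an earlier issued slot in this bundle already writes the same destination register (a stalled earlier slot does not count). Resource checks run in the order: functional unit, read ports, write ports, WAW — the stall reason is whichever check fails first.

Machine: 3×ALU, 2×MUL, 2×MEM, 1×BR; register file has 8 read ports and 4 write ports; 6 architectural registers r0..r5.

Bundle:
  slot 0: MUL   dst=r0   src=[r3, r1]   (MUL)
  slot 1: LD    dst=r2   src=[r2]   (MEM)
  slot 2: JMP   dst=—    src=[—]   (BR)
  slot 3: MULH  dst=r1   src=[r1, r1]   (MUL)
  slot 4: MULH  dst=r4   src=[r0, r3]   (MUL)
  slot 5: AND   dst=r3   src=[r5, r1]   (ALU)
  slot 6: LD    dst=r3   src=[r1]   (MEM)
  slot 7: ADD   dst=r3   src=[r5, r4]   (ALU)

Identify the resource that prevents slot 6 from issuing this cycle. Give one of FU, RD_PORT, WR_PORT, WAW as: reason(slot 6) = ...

(0) want 1×MUL +2rd +1wr — yes → AL3|MU1|ME2|BR1|rd6|wr3
(1) want 1×MEM +1rd +1wr — yes → AL3|MU1|ME1|BR1|rd5|wr2
(2) want 1×BR +0rd +0wr — yes → AL3|MU1|ME1|BR0|rd5|wr2
(3) want 1×MUL +1rd +1wr — yes → AL3|MU0|ME1|BR0|rd4|wr1
(4) want 1×MUL +2rd +1wr — FU → AL3|MU0|ME1|BR0|rd4|wr1
(5) want 1×ALU +2rd +1wr — yes → AL2|MU0|ME1|BR0|rd2|wr0
(6) want 1×MEM +1rd +1wr — WR_PORT → AL2|MU0|ME1|BR0|rd2|wr0
(7) want 1×ALU +2rd +1wr — WR_PORT → AL2|MU0|ME1|BR0|rd2|wr0

reason(slot 6) = WR_PORT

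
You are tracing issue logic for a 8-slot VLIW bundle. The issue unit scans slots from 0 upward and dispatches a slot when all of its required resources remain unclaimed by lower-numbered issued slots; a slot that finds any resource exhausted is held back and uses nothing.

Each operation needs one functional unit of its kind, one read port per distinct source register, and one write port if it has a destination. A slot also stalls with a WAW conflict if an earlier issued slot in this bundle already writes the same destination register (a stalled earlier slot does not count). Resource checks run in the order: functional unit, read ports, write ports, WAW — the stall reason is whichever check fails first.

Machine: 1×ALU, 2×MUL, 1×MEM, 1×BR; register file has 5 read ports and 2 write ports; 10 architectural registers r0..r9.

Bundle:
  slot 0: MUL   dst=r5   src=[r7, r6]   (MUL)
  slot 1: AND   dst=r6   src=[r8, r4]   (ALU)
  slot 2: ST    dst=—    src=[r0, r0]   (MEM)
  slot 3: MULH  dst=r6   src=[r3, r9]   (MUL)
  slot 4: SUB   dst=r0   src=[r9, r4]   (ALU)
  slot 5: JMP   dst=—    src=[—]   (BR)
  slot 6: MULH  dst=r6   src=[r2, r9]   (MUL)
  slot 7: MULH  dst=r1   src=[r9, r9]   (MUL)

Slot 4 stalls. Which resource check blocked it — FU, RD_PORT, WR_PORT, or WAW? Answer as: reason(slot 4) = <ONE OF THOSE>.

slot 0 (MUL): ISSUE — free A1,Mu1,Ld1,B1 rp3 wp1
slot 1 (ALU): ISSUE — free A0,Mu1,Ld1,B1 rp1 wp0
slot 2 (MEM): ISSUE — free A0,Mu1,Ld0,B1 rp0 wp0
slot 3 (MUL): stall RD_PORT — free A0,Mu1,Ld0,B1 rp0 wp0
slot 4 (ALU): stall FU — free A0,Mu1,Ld0,B1 rp0 wp0
slot 5 (BR): ISSUE — free A0,Mu1,Ld0,B0 rp0 wp0
slot 6 (MUL): stall RD_PORT — free A0,Mu1,Ld0,B0 rp0 wp0
slot 7 (MUL): stall RD_PORT — free A0,Mu1,Ld0,B0 rp0 wp0

reason(slot 4) = FU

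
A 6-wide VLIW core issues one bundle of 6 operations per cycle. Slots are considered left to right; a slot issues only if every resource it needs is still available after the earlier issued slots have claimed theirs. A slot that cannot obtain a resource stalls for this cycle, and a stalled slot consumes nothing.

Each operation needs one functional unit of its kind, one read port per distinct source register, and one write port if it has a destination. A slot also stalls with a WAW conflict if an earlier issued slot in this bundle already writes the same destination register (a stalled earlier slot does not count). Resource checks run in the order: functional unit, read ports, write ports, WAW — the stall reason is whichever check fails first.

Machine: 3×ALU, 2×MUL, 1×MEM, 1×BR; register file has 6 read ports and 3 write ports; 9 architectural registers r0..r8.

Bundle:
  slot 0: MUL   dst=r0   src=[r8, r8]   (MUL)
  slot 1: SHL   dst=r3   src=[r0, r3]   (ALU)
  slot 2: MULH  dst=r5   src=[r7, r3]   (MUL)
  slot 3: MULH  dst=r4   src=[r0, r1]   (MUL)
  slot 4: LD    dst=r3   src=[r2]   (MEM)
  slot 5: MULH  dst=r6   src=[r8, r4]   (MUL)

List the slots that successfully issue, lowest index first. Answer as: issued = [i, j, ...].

issued = [0, 1, 2]

  0. MUL→r0 ⇒ go  {3A/1Mu/1Ld/1B | 5r 2w}
  1. ALU→r3 ⇒ go  {2A/1Mu/1Ld/1B | 3r 1w}
  2. MUL→r5 ⇒ go  {2A/0Mu/1Ld/1B | 1r 0w}
  3. MUL→r4 ⇒ no(FU)  {2A/0Mu/1Ld/1B | 1r 0w}
  4. MEM→r3 ⇒ no(WR_PORT)  {2A/0Mu/1Ld/1B | 1r 0w}
  5. MUL→r6 ⇒ no(FU)  {2A/0Mu/1Ld/1B | 1r 0w}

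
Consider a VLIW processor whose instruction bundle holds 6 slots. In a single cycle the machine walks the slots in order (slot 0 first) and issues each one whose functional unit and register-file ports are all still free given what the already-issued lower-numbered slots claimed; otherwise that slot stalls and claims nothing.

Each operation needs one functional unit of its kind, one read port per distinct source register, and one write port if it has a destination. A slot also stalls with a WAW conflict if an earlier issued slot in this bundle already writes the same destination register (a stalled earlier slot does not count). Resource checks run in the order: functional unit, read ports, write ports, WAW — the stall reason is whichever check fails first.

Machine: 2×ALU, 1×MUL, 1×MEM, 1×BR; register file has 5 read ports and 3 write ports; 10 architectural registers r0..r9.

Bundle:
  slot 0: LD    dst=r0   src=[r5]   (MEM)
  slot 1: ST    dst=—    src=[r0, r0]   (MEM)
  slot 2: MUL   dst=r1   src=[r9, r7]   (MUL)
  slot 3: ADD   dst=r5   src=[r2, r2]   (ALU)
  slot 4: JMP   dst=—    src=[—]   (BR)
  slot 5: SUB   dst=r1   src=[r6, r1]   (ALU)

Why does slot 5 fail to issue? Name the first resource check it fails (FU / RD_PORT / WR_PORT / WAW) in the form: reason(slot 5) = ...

reason(slot 5) = RD_PORT

slot 0 (MEM): ISSUE — free A2,Mu1,Ld0,B1 rp4 wp2
slot 1 (MEM): stall FU — free A2,Mu1,Ld0,B1 rp4 wp2
slot 2 (MUL): ISSUE — free A2,Mu0,Ld0,B1 rp2 wp1
slot 3 (ALU): ISSUE — free A1,Mu0,Ld0,B1 rp1 wp0
slot 4 (BR): ISSUE — free A1,Mu0,Ld0,B0 rp1 wp0
slot 5 (ALU): stall RD_PORT — free A1,Mu0,Ld0,B0 rp1 wp0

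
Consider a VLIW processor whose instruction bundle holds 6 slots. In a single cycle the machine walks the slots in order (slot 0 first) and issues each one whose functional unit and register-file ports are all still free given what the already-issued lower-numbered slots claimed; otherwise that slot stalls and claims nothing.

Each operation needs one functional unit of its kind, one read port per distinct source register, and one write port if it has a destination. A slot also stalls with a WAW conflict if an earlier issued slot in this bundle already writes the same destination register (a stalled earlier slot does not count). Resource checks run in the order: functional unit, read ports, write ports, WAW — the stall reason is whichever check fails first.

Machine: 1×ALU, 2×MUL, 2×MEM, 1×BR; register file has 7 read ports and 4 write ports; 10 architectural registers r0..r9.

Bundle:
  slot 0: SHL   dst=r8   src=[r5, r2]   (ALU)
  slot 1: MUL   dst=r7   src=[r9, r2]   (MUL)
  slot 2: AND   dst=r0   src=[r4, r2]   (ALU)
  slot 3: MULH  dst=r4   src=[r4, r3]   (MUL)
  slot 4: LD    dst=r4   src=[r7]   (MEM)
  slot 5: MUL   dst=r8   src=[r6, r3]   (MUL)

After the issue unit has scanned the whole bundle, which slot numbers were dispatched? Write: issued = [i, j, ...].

issued = [0, 1, 3]

(0) want 1×ALU +2rd +1wr — yes → AL0|MU2|ME2|BR1|rd5|wr3
(1) want 1×MUL +2rd +1wr — yes → AL0|MU1|ME2|BR1|rd3|wr2
(2) want 1×ALU +2rd +1wr — FU → AL0|MU1|ME2|BR1|rd3|wr2
(3) want 1×MUL +2rd +1wr — yes → AL0|MU0|ME2|BR1|rd1|wr1
(4) want 1×MEM +1rd +1wr — WAW → AL0|MU0|ME2|BR1|rd1|wr1
(5) want 1×MUL +2rd +1wr — FU → AL0|MU0|ME2|BR1|rd1|wr1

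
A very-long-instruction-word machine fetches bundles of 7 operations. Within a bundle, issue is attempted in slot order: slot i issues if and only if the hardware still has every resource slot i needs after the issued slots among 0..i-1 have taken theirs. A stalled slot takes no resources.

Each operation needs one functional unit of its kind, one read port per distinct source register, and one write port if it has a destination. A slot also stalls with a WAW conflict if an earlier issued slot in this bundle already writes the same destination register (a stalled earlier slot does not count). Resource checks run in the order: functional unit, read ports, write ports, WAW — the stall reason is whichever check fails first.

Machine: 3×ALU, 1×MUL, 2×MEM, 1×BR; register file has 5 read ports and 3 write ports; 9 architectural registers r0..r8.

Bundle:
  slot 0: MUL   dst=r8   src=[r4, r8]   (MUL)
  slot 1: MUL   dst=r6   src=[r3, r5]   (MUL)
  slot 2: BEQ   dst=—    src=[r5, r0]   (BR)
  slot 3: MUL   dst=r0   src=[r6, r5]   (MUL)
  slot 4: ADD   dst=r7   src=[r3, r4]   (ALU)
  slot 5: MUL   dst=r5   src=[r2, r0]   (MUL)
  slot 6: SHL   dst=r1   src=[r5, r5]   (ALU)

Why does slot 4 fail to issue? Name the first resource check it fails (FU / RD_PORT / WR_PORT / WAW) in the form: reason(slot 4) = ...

reason(slot 4) = RD_PORT

[0] MUL needs rd=2 wr=1: ok; after: ALU=3 MUL=0 MEM=2 BR=1, R=3, W=2
[1] MUL needs rd=2 wr=1: FU; after: ALU=3 MUL=0 MEM=2 BR=1, R=3, W=2
[2] BR needs rd=2 wr=0: ok; after: ALU=3 MUL=0 MEM=2 BR=0, R=1, W=2
[3] MUL needs rd=2 wr=1: FU; after: ALU=3 MUL=0 MEM=2 BR=0, R=1, W=2
[4] ALU needs rd=2 wr=1: RD_PORT; after: ALU=3 MUL=0 MEM=2 BR=0, R=1, W=2
[5] MUL needs rd=2 wr=1: FU; after: ALU=3 MUL=0 MEM=2 BR=0, R=1, W=2
[6] ALU needs rd=1 wr=1: ok; after: ALU=2 MUL=0 MEM=2 BR=0, R=0, W=1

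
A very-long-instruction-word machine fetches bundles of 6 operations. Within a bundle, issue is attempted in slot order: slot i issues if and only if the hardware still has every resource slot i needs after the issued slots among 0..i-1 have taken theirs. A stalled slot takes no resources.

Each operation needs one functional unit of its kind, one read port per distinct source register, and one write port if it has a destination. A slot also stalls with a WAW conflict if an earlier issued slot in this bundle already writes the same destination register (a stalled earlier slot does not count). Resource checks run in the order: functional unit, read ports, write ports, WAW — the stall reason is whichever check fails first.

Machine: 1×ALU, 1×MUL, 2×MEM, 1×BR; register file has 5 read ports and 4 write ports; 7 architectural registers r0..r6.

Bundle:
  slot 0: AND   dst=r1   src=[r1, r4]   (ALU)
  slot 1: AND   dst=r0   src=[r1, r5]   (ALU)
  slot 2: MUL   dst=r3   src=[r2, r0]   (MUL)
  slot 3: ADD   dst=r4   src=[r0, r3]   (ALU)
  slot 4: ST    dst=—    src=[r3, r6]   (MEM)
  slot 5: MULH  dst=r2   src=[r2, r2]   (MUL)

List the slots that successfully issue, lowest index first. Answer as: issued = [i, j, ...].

issued = [0, 2]

slot 0 (ALU): ISSUE — free A0,Mu1,Ld2,B1 rp3 wp3
slot 1 (ALU): stall FU — free A0,Mu1,Ld2,B1 rp3 wp3
slot 2 (MUL): ISSUE — free A0,Mu0,Ld2,B1 rp1 wp2
slot 3 (ALU): stall FU — free A0,Mu0,Ld2,B1 rp1 wp2
slot 4 (MEM): stall RD_PORT — free A0,Mu0,Ld2,B1 rp1 wp2
slot 5 (MUL): stall FU — free A0,Mu0,Ld2,B1 rp1 wp2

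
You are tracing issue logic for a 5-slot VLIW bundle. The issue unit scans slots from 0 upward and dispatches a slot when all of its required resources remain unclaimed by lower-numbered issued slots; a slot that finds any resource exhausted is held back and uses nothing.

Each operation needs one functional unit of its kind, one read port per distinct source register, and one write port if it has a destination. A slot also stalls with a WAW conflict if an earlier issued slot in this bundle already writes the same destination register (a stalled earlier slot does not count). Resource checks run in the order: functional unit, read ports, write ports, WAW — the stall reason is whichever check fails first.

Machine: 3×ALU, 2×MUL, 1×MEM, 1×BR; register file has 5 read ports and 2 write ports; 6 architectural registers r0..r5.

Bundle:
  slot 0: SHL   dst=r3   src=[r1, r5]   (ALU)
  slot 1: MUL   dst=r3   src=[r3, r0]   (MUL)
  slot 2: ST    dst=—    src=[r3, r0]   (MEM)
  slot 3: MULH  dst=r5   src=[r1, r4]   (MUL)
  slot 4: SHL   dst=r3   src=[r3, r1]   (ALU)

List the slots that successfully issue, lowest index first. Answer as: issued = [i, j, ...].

[0] ALU needs rd=2 wr=1: ok; after: ALU=2 MUL=2 MEM=1 BR=1, R=3, W=1
[1] MUL needs rd=2 wr=1: WAW; after: ALU=2 MUL=2 MEM=1 BR=1, R=3, W=1
[2] MEM needs rd=2 wr=0: ok; after: ALU=2 MUL=2 MEM=0 BR=1, R=1, W=1
[3] MUL needs rd=2 wr=1: RD_PORT; after: ALU=2 MUL=2 MEM=0 BR=1, R=1, W=1
[4] ALU needs rd=2 wr=1: RD_PORT; after: ALU=2 MUL=2 MEM=0 BR=1, R=1, W=1

issued = [0, 2]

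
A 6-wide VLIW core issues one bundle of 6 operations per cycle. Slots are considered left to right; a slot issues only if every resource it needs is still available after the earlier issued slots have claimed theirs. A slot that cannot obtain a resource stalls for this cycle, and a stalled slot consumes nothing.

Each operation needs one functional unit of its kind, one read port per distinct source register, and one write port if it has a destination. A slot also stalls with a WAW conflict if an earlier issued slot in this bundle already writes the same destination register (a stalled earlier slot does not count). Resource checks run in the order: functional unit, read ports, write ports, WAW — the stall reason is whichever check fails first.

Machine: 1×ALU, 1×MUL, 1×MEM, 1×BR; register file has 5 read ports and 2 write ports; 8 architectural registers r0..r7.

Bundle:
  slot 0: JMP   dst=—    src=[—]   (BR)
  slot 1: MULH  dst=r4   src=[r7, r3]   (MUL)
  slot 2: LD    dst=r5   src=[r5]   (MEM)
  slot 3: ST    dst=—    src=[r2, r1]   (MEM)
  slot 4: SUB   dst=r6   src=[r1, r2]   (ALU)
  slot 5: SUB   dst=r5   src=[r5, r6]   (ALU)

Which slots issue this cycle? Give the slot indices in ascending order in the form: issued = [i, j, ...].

issued = [0, 1, 2]

#0 BR src=- dispatched  <A:1 Mu:1 Ld:1 B:0 rd:5 wr:2>
#1 MUL src=r7,r3 dispatched  <A:1 Mu:0 Ld:1 B:0 rd:3 wr:1>
#2 MEM src=r5 dispatched  <A:1 Mu:0 Ld:0 B:0 rd:2 wr:0>
#3 MEM src=r2,r1 held:FU  <A:1 Mu:0 Ld:0 B:0 rd:2 wr:0>
#4 ALU src=r1,r2 held:WR_PORT  <A:1 Mu:0 Ld:0 B:0 rd:2 wr:0>
#5 ALU src=r5,r6 held:WR_PORT  <A:1 Mu:0 Ld:0 B:0 rd:2 wr:0>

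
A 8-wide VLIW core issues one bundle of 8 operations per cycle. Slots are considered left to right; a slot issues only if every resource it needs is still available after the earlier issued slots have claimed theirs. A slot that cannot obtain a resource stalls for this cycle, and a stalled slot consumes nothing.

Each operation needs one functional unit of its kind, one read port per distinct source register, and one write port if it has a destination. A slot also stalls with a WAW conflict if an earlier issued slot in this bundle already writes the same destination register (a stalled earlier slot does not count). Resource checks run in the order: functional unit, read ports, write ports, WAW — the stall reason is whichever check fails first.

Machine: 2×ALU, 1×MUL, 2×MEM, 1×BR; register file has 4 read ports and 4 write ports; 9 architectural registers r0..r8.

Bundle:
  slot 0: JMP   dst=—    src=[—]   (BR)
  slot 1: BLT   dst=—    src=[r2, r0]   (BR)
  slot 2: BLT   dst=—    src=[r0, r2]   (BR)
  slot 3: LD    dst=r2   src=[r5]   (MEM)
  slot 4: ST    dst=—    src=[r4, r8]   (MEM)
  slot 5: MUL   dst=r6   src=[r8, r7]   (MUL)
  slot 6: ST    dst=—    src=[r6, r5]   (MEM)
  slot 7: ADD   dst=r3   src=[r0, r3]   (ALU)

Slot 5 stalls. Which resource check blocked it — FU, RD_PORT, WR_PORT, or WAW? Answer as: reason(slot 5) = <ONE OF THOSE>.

reason(slot 5) = RD_PORT

  0. BR ⇒ go  {2A/1Mu/2Ld/0B | 4r 4w}
  1. BR ⇒ no(FU)  {2A/1Mu/2Ld/0B | 4r 4w}
  2. BR ⇒ no(FU)  {2A/1Mu/2Ld/0B | 4r 4w}
  3. MEM→r2 ⇒ go  {2A/1Mu/1Ld/0B | 3r 3w}
  4. MEM ⇒ go  {2A/1Mu/0Ld/0B | 1r 3w}
  5. MUL→r6 ⇒ no(RD_PORT)  {2A/1Mu/0Ld/0B | 1r 3w}
  6. MEM ⇒ no(FU)  {2A/1Mu/0Ld/0B | 1r 3w}
  7. ALU→r3 ⇒ no(RD_PORT)  {2A/1Mu/0Ld/0B | 1r 3w}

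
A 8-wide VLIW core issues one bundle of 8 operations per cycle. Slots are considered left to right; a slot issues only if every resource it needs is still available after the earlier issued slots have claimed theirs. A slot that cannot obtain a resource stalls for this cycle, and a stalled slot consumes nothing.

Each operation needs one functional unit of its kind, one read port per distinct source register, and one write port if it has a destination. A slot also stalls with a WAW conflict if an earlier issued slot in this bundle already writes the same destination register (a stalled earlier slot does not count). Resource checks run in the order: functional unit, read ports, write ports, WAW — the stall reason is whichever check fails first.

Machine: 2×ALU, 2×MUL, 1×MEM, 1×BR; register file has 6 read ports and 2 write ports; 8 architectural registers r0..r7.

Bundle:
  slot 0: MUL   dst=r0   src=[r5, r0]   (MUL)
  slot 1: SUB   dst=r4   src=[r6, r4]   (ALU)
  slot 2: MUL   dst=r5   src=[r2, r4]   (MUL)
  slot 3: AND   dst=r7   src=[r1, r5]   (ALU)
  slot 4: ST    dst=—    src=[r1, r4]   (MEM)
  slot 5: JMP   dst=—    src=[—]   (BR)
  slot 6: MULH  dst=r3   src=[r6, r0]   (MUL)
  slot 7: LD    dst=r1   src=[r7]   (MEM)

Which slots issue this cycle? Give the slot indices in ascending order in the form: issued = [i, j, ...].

(0) want 1×MUL +2rd +1wr — yes → AL2|MU1|ME1|BR1|rd4|wr1
(1) want 1×ALU +2rd +1wr — yes → AL1|MU1|ME1|BR1|rd2|wr0
(2) want 1×MUL +2rd +1wr — WR_PORT → AL1|MU1|ME1|BR1|rd2|wr0
(3) want 1×ALU +2rd +1wr — WR_PORT → AL1|MU1|ME1|BR1|rd2|wr0
(4) want 1×MEM +2rd +0wr — yes → AL1|MU1|ME0|BR1|rd0|wr0
(5) want 1×BR +0rd +0wr — yes → AL1|MU1|ME0|BR0|rd0|wr0
(6) want 1×MUL +2rd +1wr — RD_PORT → AL1|MU1|ME0|BR0|rd0|wr0
(7) want 1×MEM +1rd +1wr — FU → AL1|MU1|ME0|BR0|rd0|wr0

issued = [0, 1, 4, 5]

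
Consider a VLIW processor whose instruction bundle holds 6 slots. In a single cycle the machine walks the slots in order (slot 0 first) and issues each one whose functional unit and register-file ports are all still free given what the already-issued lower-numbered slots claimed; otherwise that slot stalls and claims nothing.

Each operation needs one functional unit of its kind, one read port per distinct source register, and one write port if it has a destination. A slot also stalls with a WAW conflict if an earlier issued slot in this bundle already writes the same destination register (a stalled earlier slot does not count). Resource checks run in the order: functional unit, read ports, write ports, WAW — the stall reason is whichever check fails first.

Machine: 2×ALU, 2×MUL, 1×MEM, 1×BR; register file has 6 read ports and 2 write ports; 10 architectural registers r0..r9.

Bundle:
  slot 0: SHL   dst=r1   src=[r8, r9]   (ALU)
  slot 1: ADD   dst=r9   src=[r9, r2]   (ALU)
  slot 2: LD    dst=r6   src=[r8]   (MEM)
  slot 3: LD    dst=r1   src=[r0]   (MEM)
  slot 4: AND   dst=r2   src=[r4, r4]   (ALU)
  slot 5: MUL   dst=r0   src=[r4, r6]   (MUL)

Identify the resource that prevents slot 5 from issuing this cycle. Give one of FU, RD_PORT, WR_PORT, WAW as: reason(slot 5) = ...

[0] ALU needs rd=2 wr=1: ok; after: ALU=1 MUL=2 MEM=1 BR=1, R=4, W=1
[1] ALU needs rd=2 wr=1: ok; after: ALU=0 MUL=2 MEM=1 BR=1, R=2, W=0
[2] MEM needs rd=1 wr=1: WR_PORT; after: ALU=0 MUL=2 MEM=1 BR=1, R=2, W=0
[3] MEM needs rd=1 wr=1: WR_PORT; after: ALU=0 MUL=2 MEM=1 BR=1, R=2, W=0
[4] ALU needs rd=1 wr=1: FU; after: ALU=0 MUL=2 MEM=1 BR=1, R=2, W=0
[5] MUL needs rd=2 wr=1: WR_PORT; after: ALU=0 MUL=2 MEM=1 BR=1, R=2, W=0

reason(slot 5) = WR_PORT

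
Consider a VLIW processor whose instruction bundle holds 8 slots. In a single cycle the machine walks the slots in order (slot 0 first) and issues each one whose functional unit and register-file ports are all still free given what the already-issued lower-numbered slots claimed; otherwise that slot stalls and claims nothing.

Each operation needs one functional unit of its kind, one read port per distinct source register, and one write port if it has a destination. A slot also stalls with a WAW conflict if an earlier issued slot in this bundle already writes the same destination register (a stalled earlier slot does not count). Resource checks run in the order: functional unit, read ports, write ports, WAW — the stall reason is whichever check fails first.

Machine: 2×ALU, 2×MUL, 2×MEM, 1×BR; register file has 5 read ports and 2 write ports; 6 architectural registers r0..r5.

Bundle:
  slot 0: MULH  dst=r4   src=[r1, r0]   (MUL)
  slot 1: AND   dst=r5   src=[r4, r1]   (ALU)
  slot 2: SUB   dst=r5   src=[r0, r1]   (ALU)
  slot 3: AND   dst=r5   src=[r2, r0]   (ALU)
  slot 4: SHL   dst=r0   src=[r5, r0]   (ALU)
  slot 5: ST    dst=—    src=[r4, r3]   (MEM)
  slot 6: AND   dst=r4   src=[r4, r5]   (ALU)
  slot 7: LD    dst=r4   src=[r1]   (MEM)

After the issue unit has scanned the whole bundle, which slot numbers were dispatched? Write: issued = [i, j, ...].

issued = [0, 1]

slot 0 (MUL): ISSUE — free A2,Mu1,Ld2,B1 rp3 wp1
slot 1 (ALU): ISSUE — free A1,Mu1,Ld2,B1 rp1 wp0
slot 2 (ALU): stall RD_PORT — free A1,Mu1,Ld2,B1 rp1 wp0
slot 3 (ALU): stall RD_PORT — free A1,Mu1,Ld2,B1 rp1 wp0
slot 4 (ALU): stall RD_PORT — free A1,Mu1,Ld2,B1 rp1 wp0
slot 5 (MEM): stall RD_PORT — free A1,Mu1,Ld2,B1 rp1 wp0
slot 6 (ALU): stall RD_PORT — free A1,Mu1,Ld2,B1 rp1 wp0
slot 7 (MEM): stall WR_PORT — free A1,Mu1,Ld2,B1 rp1 wp0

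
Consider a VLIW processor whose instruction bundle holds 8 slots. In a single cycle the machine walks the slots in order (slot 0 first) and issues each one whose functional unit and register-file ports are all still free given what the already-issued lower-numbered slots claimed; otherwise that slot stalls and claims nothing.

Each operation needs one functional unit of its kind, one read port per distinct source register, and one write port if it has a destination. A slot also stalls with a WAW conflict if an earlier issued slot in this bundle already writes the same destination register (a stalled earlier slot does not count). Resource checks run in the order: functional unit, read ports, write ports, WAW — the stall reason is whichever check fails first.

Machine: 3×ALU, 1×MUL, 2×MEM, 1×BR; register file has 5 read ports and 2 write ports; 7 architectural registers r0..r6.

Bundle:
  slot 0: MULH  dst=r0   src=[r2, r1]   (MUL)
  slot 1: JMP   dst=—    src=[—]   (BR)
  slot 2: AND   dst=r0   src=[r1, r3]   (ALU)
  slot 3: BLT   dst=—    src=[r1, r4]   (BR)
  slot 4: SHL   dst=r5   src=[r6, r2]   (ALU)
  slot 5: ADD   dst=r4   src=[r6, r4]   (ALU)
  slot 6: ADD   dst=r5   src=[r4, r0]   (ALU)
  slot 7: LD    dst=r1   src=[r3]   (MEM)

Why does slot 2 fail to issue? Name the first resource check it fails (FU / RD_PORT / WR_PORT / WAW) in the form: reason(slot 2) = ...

reason(slot 2) = WAW

slot 0 (MUL): ISSUE — free A3,Mu0,Ld2,B1 rp3 wp1
slot 1 (BR): ISSUE — free A3,Mu0,Ld2,B0 rp3 wp1
slot 2 (ALU): stall WAW — free A3,Mu0,Ld2,B0 rp3 wp1
slot 3 (BR): stall FU — free A3,Mu0,Ld2,B0 rp3 wp1
slot 4 (ALU): ISSUE — free A2,Mu0,Ld2,B0 rp1 wp0
slot 5 (ALU): stall RD_PORT — free A2,Mu0,Ld2,B0 rp1 wp0
slot 6 (ALU): stall RD_PORT — free A2,Mu0,Ld2,B0 rp1 wp0
slot 7 (MEM): stall WR_PORT — free A2,Mu0,Ld2,B0 rp1 wp0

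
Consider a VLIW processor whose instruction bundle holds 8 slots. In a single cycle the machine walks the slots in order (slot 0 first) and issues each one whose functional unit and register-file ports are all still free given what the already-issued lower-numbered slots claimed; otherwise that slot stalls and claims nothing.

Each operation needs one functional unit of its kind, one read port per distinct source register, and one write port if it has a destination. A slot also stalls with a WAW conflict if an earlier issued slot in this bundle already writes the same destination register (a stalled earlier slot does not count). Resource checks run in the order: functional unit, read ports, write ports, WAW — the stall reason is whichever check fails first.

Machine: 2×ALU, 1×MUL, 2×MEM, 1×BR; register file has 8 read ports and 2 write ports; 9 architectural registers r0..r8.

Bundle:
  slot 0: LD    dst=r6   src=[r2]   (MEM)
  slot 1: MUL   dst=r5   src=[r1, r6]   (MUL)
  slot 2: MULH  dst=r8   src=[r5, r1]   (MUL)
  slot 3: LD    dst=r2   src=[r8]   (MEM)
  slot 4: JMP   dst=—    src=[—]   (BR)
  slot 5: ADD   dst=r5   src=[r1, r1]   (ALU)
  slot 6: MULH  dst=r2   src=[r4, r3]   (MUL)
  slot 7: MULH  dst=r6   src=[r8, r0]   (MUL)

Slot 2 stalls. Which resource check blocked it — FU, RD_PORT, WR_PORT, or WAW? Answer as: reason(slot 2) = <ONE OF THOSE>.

reason(slot 2) = FU

#0 MEM src=r2 dispatched  <A:2 Mu:1 Ld:1 B:1 rd:7 wr:1>
#1 MUL src=r1,r6 dispatched  <A:2 Mu:0 Ld:1 B:1 rd:5 wr:0>
#2 MUL src=r5,r1 held:FU  <A:2 Mu:0 Ld:1 B:1 rd:5 wr:0>
#3 MEM src=r8 held:WR_PORT  <A:2 Mu:0 Ld:1 B:1 rd:5 wr:0>
#4 BR src=- dispatched  <A:2 Mu:0 Ld:1 B:0 rd:5 wr:0>
#5 ALU src=r1,r1 held:WR_PORT  <A:2 Mu:0 Ld:1 B:0 rd:5 wr:0>
#6 MUL src=r4,r3 held:FU  <A:2 Mu:0 Ld:1 B:0 rd:5 wr:0>
#7 MUL src=r8,r0 held:FU  <A:2 Mu:0 Ld:1 B:0 rd:5 wr:0>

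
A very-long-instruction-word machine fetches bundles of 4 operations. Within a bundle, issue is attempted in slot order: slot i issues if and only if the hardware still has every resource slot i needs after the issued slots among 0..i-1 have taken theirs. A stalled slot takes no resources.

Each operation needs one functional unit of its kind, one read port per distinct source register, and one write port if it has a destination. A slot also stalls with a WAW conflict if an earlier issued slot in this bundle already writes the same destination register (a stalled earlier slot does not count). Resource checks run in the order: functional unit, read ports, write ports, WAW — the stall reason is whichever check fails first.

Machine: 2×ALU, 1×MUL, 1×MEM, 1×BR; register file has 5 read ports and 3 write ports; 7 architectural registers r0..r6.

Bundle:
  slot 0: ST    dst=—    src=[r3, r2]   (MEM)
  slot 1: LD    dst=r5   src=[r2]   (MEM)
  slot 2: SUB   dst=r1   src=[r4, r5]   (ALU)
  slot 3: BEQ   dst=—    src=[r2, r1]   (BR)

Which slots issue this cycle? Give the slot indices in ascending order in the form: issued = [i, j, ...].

  0. MEM ⇒ go  {2A/1Mu/0Ld/1B | 3r 3w}
  1. MEM→r5 ⇒ no(FU)  {2A/1Mu/0Ld/1B | 3r 3w}
  2. ALU→r1 ⇒ go  {1A/1Mu/0Ld/1B | 1r 2w}
  3. BR ⇒ no(RD_PORT)  {1A/1Mu/0Ld/1B | 1r 2w}

issued = [0, 2]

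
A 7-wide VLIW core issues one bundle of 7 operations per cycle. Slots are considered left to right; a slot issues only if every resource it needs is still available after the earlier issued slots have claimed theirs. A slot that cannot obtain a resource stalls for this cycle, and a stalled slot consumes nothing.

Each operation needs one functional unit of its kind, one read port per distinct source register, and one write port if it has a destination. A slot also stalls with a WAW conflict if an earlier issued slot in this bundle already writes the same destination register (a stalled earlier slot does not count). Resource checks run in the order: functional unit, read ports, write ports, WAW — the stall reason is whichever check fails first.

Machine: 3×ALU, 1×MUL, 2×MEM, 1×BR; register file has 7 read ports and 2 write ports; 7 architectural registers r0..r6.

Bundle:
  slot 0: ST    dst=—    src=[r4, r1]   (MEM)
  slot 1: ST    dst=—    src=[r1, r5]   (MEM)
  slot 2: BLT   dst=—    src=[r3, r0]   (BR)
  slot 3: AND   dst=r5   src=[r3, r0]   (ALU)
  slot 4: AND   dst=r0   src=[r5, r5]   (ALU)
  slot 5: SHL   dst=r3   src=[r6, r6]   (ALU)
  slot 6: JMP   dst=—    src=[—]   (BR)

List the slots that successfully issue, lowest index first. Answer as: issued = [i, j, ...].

issued = [0, 1, 2, 4]

  0. MEM ⇒ go  {3A/1Mu/1Ld/1B | 5r 2w}
  1. MEM ⇒ go  {3A/1Mu/0Ld/1B | 3r 2w}
  2. BR ⇒ go  {3A/1Mu/0Ld/0B | 1r 2w}
  3. ALU→r5 ⇒ no(RD_PORT)  {3A/1Mu/0Ld/0B | 1r 2w}
  4. ALU→r0 ⇒ go  {2A/1Mu/0Ld/0B | 0r 1w}
  5. ALU→r3 ⇒ no(RD_PORT)  {2A/1Mu/0Ld/0B | 0r 1w}
  6. BR ⇒ no(FU)  {2A/1Mu/0Ld/0B | 0r 1w}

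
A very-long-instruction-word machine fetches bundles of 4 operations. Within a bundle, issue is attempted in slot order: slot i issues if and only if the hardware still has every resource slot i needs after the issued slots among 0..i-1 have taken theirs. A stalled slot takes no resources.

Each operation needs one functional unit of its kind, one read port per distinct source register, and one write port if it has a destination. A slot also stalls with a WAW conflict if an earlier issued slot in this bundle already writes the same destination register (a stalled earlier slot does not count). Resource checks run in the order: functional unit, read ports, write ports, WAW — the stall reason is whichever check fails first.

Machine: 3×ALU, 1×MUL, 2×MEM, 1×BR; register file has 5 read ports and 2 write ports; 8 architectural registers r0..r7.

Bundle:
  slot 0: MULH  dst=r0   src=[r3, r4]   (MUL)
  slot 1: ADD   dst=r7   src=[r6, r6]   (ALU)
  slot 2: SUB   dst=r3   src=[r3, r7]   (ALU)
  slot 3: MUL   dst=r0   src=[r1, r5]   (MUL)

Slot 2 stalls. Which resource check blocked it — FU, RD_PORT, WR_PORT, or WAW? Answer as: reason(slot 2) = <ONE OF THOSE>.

  0. MUL→r0 ⇒ go  {3A/0Mu/2Ld/1B | 3r 1w}
  1. ALU→r7 ⇒ go  {2A/0Mu/2Ld/1B | 2r 0w}
  2. ALU→r3 ⇒ no(WR_PORT)  {2A/0Mu/2Ld/1B | 2r 0w}
  3. MUL→r0 ⇒ no(FU)  {2A/0Mu/2Ld/1B | 2r 0w}

reason(slot 2) = WR_PORT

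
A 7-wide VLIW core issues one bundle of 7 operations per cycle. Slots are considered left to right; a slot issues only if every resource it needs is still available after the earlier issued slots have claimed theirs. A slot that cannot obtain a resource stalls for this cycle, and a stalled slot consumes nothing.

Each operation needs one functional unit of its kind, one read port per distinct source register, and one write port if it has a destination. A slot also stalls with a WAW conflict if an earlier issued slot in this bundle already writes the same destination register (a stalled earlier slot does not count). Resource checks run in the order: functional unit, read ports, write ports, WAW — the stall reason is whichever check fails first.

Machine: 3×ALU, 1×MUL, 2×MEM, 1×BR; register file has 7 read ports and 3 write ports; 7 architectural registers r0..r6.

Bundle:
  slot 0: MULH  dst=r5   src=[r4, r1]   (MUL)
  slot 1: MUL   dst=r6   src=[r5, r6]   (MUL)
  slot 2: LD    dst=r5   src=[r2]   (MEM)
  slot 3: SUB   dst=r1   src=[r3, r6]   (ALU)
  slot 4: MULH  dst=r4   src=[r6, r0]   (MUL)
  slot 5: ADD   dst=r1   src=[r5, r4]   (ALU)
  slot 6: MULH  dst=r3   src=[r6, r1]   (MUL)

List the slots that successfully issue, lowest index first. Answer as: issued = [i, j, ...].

issued = [0, 3]

(0) want 1×MUL +2rd +1wr — yes → AL3|MU0|ME2|BR1|rd5|wr2
(1) want 1×MUL +2rd +1wr — FU → AL3|MU0|ME2|BR1|rd5|wr2
(2) want 1×MEM +1rd +1wr — WAW → AL3|MU0|ME2|BR1|rd5|wr2
(3) want 1×ALU +2rd +1wr — yes → AL2|MU0|ME2|BR1|rd3|wr1
(4) want 1×MUL +2rd +1wr — FU → AL2|MU0|ME2|BR1|rd3|wr1
(5) want 1×ALU +2rd +1wr — WAW → AL2|MU0|ME2|BR1|rd3|wr1
(6) want 1×MUL +2rd +1wr — FU → AL2|MU0|ME2|BR1|rd3|wr1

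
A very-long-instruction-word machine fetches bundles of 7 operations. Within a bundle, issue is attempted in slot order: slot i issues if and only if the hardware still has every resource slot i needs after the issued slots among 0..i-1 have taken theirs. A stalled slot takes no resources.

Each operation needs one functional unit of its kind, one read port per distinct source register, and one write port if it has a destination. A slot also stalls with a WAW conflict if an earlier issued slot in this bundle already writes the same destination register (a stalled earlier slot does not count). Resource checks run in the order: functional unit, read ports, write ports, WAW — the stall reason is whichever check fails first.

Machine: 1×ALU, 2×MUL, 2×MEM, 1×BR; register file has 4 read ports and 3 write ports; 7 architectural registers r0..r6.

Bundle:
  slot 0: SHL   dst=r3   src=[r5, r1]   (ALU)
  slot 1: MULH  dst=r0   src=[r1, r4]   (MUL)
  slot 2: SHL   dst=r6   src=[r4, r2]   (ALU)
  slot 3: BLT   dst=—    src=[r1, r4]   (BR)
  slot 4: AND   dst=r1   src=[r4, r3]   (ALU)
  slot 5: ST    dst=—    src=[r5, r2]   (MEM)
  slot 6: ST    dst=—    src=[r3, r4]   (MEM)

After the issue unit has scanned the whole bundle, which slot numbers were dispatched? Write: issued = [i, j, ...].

#0 ALU src=r5,r1 dispatched  <A:0 Mu:2 Ld:2 B:1 rd:2 wr:2>
#1 MUL src=r1,r4 dispatched  <A:0 Mu:1 Ld:2 B:1 rd:0 wr:1>
#2 ALU src=r4,r2 held:FU  <A:0 Mu:1 Ld:2 B:1 rd:0 wr:1>
#3 BR src=r1,r4 held:RD_PORT  <A:0 Mu:1 Ld:2 B:1 rd:0 wr:1>
#4 ALU src=r4,r3 held:FU  <A:0 Mu:1 Ld:2 B:1 rd:0 wr:1>
#5 MEM src=r5,r2 held:RD_PORT  <A:0 Mu:1 Ld:2 B:1 rd:0 wr:1>
#6 MEM src=r3,r4 held:RD_PORT  <A:0 Mu:1 Ld:2 B:1 rd:0 wr:1>

issued = [0, 1]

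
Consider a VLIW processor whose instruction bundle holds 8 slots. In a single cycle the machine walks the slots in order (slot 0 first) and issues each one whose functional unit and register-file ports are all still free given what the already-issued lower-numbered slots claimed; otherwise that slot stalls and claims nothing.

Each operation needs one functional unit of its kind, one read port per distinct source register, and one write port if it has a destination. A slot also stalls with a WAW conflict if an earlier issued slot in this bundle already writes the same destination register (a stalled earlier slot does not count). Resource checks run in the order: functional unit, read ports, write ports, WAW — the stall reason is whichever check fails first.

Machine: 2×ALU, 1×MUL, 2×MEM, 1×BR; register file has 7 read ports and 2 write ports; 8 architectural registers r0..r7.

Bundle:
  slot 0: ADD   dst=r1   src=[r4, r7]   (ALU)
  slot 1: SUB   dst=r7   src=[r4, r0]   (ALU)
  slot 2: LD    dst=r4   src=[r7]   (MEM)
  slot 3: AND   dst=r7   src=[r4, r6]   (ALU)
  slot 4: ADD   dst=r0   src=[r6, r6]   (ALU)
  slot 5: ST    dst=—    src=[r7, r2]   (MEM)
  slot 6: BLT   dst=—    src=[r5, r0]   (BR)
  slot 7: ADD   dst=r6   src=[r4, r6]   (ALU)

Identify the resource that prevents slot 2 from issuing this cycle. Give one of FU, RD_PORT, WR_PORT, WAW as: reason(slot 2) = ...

#0 ALU src=r4,r7 dispatched  <A:1 Mu:1 Ld:2 B:1 rd:5 wr:1>
#1 ALU src=r4,r0 dispatched  <A:0 Mu:1 Ld:2 B:1 rd:3 wr:0>
#2 MEM src=r7 held:WR_PORT  <A:0 Mu:1 Ld:2 B:1 rd:3 wr:0>
#3 ALU src=r4,r6 held:FU  <A:0 Mu:1 Ld:2 B:1 rd:3 wr:0>
#4 ALU src=r6,r6 held:FU  <A:0 Mu:1 Ld:2 B:1 rd:3 wr:0>
#5 MEM src=r7,r2 dispatched  <A:0 Mu:1 Ld:1 B:1 rd:1 wr:0>
#6 BR src=r5,r0 held:RD_PORT  <A:0 Mu:1 Ld:1 B:1 rd:1 wr:0>
#7 ALU src=r4,r6 held:FU  <A:0 Mu:1 Ld:1 B:1 rd:1 wr:0>

reason(slot 2) = WR_PORT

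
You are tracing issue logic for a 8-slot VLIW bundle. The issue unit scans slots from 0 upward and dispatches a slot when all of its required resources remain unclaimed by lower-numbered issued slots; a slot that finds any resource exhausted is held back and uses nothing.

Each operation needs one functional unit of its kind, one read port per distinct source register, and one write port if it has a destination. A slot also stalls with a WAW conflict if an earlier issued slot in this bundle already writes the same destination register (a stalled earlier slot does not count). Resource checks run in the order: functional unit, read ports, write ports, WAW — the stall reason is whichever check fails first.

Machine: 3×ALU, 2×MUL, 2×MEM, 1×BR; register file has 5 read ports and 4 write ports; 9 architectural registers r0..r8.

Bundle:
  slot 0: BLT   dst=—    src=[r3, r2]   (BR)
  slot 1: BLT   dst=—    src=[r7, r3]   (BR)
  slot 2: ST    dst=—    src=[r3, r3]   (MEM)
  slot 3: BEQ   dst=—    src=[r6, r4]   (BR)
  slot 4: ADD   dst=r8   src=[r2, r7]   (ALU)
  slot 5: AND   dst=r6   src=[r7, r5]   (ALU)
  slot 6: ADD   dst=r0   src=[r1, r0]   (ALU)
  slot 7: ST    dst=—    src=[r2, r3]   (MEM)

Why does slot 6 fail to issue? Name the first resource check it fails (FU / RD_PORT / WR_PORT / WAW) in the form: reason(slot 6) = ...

reason(slot 6) = RD_PORT

[0] BR needs rd=2 wr=0: ok; after: ALU=3 MUL=2 MEM=2 BR=0, R=3, W=4
[1] BR needs rd=2 wr=0: FU; after: ALU=3 MUL=2 MEM=2 BR=0, R=3, W=4
[2] MEM needs rd=1 wr=0: ok; after: ALU=3 MUL=2 MEM=1 BR=0, R=2, W=4
[3] BR needs rd=2 wr=0: FU; after: ALU=3 MUL=2 MEM=1 BR=0, R=2, W=4
[4] ALU needs rd=2 wr=1: ok; after: ALU=2 MUL=2 MEM=1 BR=0, R=0, W=3
[5] ALU needs rd=2 wr=1: RD_PORT; after: ALU=2 MUL=2 MEM=1 BR=0, R=0, W=3
[6] ALU needs rd=2 wr=1: RD_PORT; after: ALU=2 MUL=2 MEM=1 BR=0, R=0, W=3
[7] MEM needs rd=2 wr=0: RD_PORT; after: ALU=2 MUL=2 MEM=1 BR=0, R=0, W=3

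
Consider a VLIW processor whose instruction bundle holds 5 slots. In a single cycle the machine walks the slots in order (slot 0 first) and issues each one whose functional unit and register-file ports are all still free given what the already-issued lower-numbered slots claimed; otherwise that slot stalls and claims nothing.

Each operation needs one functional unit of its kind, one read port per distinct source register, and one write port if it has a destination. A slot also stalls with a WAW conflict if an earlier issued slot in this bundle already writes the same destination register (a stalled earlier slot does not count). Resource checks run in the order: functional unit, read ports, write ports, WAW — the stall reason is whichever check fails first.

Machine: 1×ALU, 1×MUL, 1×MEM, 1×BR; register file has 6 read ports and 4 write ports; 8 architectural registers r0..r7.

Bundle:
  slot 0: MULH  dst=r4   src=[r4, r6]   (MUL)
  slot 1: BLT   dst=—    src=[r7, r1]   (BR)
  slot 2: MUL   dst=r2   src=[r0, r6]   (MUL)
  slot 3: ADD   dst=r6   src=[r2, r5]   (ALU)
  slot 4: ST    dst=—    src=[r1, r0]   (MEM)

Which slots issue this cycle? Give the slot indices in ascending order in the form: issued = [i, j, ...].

(0) want 1×MUL +2rd +1wr — yes → AL1|MU0|ME1|BR1|rd4|wr3
(1) want 1×BR +2rd +0wr — yes → AL1|MU0|ME1|BR0|rd2|wr3
(2) want 1×MUL +2rd +1wr — FU → AL1|MU0|ME1|BR0|rd2|wr3
(3) want 1×ALU +2rd +1wr — yes → AL0|MU0|ME1|BR0|rd0|wr2
(4) want 1×MEM +2rd +0wr — RD_PORT → AL0|MU0|ME1|BR0|rd0|wr2

issued = [0, 1, 3]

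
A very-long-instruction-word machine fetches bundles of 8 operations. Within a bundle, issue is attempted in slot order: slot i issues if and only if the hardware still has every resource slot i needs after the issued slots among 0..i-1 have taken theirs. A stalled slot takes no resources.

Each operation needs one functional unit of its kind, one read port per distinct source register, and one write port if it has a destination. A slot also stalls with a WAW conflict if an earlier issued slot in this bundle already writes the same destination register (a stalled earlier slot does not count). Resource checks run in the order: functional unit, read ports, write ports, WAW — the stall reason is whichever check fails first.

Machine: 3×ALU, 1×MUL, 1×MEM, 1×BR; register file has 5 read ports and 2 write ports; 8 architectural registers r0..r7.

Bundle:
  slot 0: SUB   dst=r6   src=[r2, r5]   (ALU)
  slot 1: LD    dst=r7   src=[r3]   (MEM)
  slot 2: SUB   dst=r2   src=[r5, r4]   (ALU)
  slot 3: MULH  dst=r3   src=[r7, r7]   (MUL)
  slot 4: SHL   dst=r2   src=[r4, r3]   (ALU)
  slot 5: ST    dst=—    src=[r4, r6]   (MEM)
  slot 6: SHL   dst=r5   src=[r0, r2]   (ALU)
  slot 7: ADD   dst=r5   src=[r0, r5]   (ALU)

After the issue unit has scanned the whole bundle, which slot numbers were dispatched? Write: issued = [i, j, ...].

issued = [0, 1]

#0 ALU src=r2,r5 dispatched  <A:2 Mu:1 Ld:1 B:1 rd:3 wr:1>
#1 MEM src=r3 dispatched  <A:2 Mu:1 Ld:0 B:1 rd:2 wr:0>
#2 ALU src=r5,r4 held:WR_PORT  <A:2 Mu:1 Ld:0 B:1 rd:2 wr:0>
#3 MUL src=r7,r7 held:WR_PORT  <A:2 Mu:1 Ld:0 B:1 rd:2 wr:0>
#4 ALU src=r4,r3 held:WR_PORT  <A:2 Mu:1 Ld:0 B:1 rd:2 wr:0>
#5 MEM src=r4,r6 held:FU  <A:2 Mu:1 Ld:0 B:1 rd:2 wr:0>
#6 ALU src=r0,r2 held:WR_PORT  <A:2 Mu:1 Ld:0 B:1 rd:2 wr:0>
#7 ALU src=r0,r5 held:WR_PORT  <A:2 Mu:1 Ld:0 B:1 rd:2 wr:0>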